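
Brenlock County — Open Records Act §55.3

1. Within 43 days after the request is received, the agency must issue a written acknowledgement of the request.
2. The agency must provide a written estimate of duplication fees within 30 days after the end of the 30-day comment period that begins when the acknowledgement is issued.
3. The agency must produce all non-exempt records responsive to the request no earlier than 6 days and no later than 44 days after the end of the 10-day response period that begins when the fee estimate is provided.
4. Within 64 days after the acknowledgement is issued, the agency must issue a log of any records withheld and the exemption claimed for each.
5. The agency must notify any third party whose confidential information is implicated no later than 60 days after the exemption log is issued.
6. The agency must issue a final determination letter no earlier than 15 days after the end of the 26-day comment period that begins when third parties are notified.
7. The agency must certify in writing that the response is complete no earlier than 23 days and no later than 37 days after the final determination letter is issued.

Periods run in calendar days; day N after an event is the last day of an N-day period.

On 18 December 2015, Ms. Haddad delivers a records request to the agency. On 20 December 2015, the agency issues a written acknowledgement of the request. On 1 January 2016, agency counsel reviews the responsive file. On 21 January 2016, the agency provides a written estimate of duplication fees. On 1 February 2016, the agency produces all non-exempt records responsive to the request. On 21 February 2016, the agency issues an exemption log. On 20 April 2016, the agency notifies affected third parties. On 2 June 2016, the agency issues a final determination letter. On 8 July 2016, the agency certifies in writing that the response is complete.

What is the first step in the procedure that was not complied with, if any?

(1) due by 18 December 2015 + 43 days = 30 January 2016; done 20 December 2015 — timely.
(2) due by 19 January 2016 + 30 days = 18 February 2016; done 21 January 2016 — timely.
(3) the permitted window runs from 31 January 2016 + 6 = 6 February 2016 to 31 January 2016 + 44 = 15 March 2016; done 1 February 2016 — 5 days before the window opened.

Step 3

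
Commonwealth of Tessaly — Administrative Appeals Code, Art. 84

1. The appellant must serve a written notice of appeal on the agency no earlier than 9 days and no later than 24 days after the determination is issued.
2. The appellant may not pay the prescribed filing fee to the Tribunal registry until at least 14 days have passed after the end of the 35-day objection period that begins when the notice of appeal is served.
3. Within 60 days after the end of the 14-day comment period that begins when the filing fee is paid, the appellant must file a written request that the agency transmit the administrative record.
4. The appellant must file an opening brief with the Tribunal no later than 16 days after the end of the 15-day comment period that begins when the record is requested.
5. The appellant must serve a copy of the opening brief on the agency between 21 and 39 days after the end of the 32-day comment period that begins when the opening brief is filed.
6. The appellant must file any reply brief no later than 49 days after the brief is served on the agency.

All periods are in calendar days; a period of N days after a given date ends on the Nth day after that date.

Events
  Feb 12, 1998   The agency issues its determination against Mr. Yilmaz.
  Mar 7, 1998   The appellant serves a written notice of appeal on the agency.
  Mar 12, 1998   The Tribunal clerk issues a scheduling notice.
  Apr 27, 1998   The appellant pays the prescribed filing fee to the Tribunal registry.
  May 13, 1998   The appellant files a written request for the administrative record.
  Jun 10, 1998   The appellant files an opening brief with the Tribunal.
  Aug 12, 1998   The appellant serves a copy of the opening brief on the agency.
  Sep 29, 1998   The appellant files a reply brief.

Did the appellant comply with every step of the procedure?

Yes

(1) the permitted window runs from Feb 12, 1998 + 9 = Feb 21, 1998 to Feb 12, 1998 + 24 = Mar 8, 1998; Mar 7, 1998 falls inside that range.
(2) permitted from Apr 11, 1998 + 14 days = Apr 25, 1998 onward; done Apr 27, 1998 — permitted.
(3) due by May 11, 1998 + 60 days = Jul 10, 1998; completed May 13, 1998, before the deadline.
(4) due by May 28, 1998 + 16 days = Jun 13, 1998; completed Jun 10, 1998, before the deadline.
(5) the permitted window runs from Jul 12, 1998 + 21 = Aug 2, 1998 to Jul 12, 1998 + 39 = Aug 20, 1998; done Aug 12, 1998, which is between those dates.
(6) due by Aug 12, 1998 + 49 days = Sep 30, 1998; done Sep 29, 1998 — timely.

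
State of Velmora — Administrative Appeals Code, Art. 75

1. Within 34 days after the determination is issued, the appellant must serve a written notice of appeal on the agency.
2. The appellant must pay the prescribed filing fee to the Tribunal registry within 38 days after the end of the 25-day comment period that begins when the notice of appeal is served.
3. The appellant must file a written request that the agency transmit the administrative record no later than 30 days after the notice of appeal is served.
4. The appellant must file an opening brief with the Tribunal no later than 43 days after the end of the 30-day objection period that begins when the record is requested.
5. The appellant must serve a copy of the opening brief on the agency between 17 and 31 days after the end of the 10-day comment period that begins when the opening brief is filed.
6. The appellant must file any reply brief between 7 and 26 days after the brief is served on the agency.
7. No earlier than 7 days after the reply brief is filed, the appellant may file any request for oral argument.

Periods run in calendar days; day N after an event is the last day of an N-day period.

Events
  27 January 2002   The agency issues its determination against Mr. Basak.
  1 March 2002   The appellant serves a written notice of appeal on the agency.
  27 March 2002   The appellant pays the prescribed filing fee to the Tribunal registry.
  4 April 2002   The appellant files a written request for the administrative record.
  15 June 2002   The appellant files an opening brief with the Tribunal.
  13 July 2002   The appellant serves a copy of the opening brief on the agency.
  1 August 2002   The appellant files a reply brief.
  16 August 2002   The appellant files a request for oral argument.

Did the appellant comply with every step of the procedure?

No

(1) due by 27 January 2002 + 34 days = 2 March 2002; 1 March 2002 is within that limit.
(2) due by 26 March 2002 + 38 days = 3 May 2002; 27 March 2002 is within that limit.
(3) due by 1 March 2002 + 30 days = 31 March 2002; 4 April 2002 misses that deadline by 4 days.
The analysis stops there.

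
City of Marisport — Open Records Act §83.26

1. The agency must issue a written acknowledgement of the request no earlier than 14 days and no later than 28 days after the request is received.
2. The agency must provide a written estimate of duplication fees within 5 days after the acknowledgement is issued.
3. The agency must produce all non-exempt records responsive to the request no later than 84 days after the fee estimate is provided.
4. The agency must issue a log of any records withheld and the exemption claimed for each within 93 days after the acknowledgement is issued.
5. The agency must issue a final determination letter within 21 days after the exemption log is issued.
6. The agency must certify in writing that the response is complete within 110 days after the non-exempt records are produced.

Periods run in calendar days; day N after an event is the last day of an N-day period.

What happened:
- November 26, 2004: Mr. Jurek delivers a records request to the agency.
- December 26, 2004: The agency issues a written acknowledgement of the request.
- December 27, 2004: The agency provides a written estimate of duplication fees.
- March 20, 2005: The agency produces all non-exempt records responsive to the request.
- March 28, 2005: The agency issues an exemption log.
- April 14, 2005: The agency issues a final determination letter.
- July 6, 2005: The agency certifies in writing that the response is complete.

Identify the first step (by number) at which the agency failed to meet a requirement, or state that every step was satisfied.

Step 1

Step 1 — 14 and 28 days from November 26, 2004 (when the request is received) are December 10, 2004 and December 24, 2004 respectively; December 26, 2004 is 2 days past the end of the window.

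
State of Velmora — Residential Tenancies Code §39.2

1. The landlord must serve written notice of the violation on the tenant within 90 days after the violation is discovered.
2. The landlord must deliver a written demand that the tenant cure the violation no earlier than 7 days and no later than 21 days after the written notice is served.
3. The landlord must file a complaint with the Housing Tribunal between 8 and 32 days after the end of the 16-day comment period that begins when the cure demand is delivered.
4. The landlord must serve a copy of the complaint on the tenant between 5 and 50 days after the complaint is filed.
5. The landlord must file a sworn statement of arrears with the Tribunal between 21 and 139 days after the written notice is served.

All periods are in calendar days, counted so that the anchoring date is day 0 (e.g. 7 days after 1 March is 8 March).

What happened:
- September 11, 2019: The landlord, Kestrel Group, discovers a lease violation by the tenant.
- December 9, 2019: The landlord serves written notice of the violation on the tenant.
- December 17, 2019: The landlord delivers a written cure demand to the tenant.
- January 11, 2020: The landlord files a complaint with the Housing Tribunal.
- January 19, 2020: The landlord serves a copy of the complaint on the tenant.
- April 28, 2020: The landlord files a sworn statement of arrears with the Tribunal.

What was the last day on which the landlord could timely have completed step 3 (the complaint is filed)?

The cure demand is delivered on December 17, 2019; the 16-day comment period therefore ends January 2, 2020, and step 3 runs from that date. The window is 8–32 days after January 2, 2020; it closes on February 3, 2020.

February 3, 2020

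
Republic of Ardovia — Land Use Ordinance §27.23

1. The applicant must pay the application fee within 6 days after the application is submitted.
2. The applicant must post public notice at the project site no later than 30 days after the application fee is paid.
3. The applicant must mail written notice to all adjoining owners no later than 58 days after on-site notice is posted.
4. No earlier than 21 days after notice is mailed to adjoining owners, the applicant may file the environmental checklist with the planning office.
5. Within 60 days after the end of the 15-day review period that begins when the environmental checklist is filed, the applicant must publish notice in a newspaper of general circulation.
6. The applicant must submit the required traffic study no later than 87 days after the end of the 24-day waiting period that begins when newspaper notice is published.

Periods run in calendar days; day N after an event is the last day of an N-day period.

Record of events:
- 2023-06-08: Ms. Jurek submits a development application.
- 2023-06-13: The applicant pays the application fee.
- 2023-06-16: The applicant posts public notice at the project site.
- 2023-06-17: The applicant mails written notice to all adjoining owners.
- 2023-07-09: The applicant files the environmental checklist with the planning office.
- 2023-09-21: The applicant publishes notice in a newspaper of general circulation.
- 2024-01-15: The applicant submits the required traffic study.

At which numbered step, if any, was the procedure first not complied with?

Step 6

Step 1 — counting 6 days from 2023-06-08 (when the application is submitted) gives a deadline of 2023-06-14; completed 2023-06-13, before the deadline.
Step 2 — counting 30 days from 2023-06-13 (when the application fee is paid) gives a deadline of 2023-07-13; completed 2023-06-16, before the deadline.
Step 3 — counting 58 days from 2023-06-16 (when on-site notice is posted) gives a deadline of 2023-08-13; 2023-06-17 is within that limit.
Step 4 — must wait 21 days from 2023-06-17 (when notice is mailed to adjoining owners), so not before 2023-07-08; done 2023-07-09 — permitted.
Step 5 — counting 60 days from 2023-07-24 (end of the 15-day review period, which began when the environmental checklist is filed on 2023-07-09) gives a deadline of 2023-09-22; done 2023-09-21 — timely.
Step 6 — counting 87 days from 2023-10-15 (end of the 24-day waiting period, which began when newspaper notice is published on 2023-09-21) gives a deadline of 2024-01-10; not done until 2024-01-15, 5 days after the deadline.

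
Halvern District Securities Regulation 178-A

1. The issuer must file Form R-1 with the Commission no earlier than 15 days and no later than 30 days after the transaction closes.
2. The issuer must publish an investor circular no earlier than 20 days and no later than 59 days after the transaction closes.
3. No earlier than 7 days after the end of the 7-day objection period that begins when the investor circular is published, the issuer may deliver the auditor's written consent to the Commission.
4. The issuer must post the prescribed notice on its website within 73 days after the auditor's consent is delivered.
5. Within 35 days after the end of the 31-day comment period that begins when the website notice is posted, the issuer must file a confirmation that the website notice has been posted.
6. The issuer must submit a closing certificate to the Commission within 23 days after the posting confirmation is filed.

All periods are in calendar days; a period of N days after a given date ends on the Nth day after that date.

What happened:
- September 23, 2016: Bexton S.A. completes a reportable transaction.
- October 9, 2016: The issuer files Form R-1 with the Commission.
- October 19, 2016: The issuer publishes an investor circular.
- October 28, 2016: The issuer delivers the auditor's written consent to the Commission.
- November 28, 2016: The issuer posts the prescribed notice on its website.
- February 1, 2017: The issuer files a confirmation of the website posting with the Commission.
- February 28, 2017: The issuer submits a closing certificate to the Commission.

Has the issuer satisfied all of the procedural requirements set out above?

Step 1: the window is 15–30 days after September 23, 2016 (when the transaction closes), so October 8, 2016 through October 23, 2016; done October 9, 2016 — within the window.
Step 2: the window is 20–59 days after September 23, 2016 (when the transaction closes), so October 13, 2016 through November 21, 2016; done October 19, 2016, which is between those dates.
Step 3: the earliest permitted date is 7 days after October 26, 2016 (end of the 7-day objection period, which began when the investor circular is published on October 19, 2016), i.e. November 2, 2016; October 28, 2016 is 5 days before the earliest permitted date.

No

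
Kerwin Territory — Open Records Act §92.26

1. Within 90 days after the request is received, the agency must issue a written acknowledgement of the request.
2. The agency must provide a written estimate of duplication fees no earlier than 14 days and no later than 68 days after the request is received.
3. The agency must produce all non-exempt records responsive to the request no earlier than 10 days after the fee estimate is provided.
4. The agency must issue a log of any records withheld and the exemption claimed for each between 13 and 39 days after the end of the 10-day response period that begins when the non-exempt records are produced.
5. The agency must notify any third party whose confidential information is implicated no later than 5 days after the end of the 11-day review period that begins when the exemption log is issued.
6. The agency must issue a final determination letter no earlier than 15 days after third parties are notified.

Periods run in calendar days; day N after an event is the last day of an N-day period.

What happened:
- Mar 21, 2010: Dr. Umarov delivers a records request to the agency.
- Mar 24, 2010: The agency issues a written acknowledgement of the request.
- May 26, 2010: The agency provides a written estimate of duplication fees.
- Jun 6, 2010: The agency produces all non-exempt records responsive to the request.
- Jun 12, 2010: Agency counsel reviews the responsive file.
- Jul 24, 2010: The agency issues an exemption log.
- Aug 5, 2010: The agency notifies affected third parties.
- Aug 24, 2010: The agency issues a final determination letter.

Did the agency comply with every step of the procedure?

Step 1: 90 days after Mar 21, 2010 (when the request is received) is Jun 19, 2010; done Mar 24, 2010 — timely.
Step 2: the window is 14–68 days after Mar 21, 2010 (when the request is received), so Apr 4, 2010 through May 28, 2010; done May 26, 2010 — within the window.
Step 3: the earliest permitted date is 10 days after May 26, 2010 (when the fee estimate is provided), i.e. Jun 5, 2010; done Jun 6, 2010 — permitted.
Step 4: the window is 13–39 days after Jun 16, 2010 (end of the 10-day response period, which began when the non-exempt records are produced on Jun 6, 2010), so Jun 29, 2010 through Jul 25, 2010; done Jul 24, 2010 — within the window.
Step 5: 5 days after Aug 4, 2010 (end of the 11-day review period, which began when the exemption log is issued on Jul 24, 2010) is Aug 9, 2010; completed Aug 5, 2010, before the deadline.
Step 6: the earliest permitted date is 15 days after Aug 5, 2010 (when third parties are notified), i.e. Aug 20, 2010; done Aug 24, 2010, after the minimum wait.

Yes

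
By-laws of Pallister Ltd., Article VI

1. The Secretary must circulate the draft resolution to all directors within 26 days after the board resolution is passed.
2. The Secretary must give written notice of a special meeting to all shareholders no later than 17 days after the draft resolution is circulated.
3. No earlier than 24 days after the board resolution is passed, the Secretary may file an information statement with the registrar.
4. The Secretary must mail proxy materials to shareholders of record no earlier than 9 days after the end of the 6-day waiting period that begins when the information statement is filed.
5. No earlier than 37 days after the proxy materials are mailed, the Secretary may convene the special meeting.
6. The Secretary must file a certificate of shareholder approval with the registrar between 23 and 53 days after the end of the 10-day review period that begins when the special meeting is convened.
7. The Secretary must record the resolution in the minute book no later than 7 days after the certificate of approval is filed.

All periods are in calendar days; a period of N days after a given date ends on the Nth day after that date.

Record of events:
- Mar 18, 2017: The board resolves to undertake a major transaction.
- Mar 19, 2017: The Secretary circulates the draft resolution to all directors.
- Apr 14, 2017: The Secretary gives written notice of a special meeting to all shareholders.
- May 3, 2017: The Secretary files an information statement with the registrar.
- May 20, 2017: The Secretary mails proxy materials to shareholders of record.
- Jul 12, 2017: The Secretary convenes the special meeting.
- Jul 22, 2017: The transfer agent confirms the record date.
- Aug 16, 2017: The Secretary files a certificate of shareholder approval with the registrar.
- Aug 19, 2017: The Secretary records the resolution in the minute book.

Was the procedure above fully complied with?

Step 1: 26 days after Mar 18, 2017 (when the board resolution is passed) is Apr 13, 2017; Mar 19, 2017 is within that limit.
Step 2: 17 days after Mar 19, 2017 (when the draft resolution is circulated) is Apr 5, 2017; Apr 14, 2017 misses that deadline by 9 days.
The analysis stops there.

No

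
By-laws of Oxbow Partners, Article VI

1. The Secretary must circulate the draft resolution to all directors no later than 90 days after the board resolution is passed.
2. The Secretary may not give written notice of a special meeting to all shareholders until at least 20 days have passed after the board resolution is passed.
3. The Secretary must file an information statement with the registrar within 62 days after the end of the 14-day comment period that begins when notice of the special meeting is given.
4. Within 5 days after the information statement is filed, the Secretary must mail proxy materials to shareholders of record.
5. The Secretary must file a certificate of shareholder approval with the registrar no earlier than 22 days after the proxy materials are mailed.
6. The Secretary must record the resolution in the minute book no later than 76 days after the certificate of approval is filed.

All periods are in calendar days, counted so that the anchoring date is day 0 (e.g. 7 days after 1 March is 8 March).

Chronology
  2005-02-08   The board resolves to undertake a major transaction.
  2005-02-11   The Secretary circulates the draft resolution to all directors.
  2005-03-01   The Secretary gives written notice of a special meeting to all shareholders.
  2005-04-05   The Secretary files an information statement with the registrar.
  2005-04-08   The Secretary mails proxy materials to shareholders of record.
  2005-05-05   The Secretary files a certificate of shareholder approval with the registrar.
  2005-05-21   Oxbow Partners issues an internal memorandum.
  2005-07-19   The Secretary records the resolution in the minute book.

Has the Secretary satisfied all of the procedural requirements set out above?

Yes

Step 1: 90 days after 2005-02-08 (when the board resolution is passed) is 2005-05-09; done 2005-02-11 — timely.
Step 2: the earliest permitted date is 20 days after 2005-02-08 (when the board resolution is passed), i.e. 2005-02-28; 2005-03-01 is on or after that date.
Step 3: 62 days after 2005-03-15 (end of the 14-day comment period, which began when notice of the special meeting is given on 2005-03-01) is 2005-05-16; done 2005-04-05 — timely.
Step 4: 5 days after 2005-04-05 (when the information statement is filed) is 2005-04-10; 2005-04-08 is within that limit.
Step 5: the earliest permitted date is 22 days after 2005-04-08 (when the proxy materials are mailed), i.e. 2005-04-30; done 2005-05-05, after the minimum wait.
Step 6: 76 days after 2005-05-05 (when the certificate of approval is filed) is 2005-07-20; completed 2005-07-19, before the deadline.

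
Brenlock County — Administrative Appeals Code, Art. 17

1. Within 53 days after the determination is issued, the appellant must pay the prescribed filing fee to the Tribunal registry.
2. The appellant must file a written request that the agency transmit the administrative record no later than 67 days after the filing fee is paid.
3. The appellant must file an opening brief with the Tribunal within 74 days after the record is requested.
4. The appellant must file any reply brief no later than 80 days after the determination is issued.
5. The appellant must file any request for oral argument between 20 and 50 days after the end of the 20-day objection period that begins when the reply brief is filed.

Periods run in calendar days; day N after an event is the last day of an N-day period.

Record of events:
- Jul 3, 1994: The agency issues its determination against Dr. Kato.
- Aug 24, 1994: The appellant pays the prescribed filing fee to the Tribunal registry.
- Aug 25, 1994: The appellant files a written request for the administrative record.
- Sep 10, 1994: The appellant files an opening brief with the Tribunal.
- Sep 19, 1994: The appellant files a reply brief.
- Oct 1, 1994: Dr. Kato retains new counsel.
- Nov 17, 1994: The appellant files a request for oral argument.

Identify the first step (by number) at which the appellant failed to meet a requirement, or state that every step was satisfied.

None — every step was satisfied

Step 1: 53 days after Jul 3, 1994 (when the determination is issued) is Aug 25, 1994; Aug 24, 1994 is within that limit.
Step 2: 67 days after Aug 24, 1994 (when the filing fee is paid) is Oct 30, 1994; Aug 25, 1994 is within that limit.
Step 3: 74 days after Aug 25, 1994 (when the record is requested) is Nov 7, 1994; completed Sep 10, 1994, before the deadline.
Step 4: 80 days after Jul 3, 1994 (when the determination is issued) is Sep 21, 1994; completed Sep 19, 1994, before the deadline.
Step 5: the window is 20–50 days after Oct 9, 1994 (end of the 20-day objection period, which began when the reply brief is filed on Sep 19, 1994), so Oct 29, 1994 through Nov 28, 1994; done Nov 17, 1994 — within the window.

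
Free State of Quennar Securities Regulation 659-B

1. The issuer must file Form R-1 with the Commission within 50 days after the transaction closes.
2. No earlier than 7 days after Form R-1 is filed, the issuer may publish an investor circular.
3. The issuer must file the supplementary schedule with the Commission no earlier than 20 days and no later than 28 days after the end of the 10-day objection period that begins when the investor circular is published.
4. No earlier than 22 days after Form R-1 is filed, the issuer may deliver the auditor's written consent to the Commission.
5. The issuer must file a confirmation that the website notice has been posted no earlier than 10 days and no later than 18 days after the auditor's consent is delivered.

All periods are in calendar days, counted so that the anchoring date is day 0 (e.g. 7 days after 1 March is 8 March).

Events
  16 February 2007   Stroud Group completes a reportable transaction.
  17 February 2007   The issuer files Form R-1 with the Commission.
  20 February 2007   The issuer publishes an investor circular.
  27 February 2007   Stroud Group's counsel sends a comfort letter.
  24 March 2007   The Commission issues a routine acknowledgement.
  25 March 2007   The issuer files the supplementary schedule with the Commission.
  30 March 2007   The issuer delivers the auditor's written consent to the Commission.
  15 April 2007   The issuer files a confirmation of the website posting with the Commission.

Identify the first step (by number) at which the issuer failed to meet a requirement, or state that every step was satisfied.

Step 1: 50 days after 16 February 2007 (when the transaction closes) is 7 April 2007; 17 February 2007 is within that limit.
Step 2: the earliest permitted date is 7 days after 17 February 2007 (when Form R-1 is filed), i.e. 24 February 2007; done 20 February 2007 — 4 days too early.
Later steps need not be reached.

Step 2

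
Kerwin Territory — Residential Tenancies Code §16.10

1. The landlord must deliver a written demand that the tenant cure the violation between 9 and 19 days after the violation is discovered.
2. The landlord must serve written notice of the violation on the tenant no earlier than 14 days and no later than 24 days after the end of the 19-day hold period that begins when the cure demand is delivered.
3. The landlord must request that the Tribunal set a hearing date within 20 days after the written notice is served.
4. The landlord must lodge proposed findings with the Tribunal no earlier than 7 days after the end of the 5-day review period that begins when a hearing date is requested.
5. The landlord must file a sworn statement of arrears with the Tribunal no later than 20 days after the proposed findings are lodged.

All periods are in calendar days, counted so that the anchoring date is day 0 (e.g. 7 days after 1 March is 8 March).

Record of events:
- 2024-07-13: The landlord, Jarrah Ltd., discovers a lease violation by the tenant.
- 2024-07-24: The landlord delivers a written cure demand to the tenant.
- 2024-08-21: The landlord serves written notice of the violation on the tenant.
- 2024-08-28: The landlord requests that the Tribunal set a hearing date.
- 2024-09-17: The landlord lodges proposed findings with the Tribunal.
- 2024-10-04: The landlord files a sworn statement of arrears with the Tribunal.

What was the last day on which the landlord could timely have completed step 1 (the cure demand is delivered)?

2024-08-01

Step 1 runs from 2024-07-13, when the violation is discovered. The window is 9–19 days after 2024-07-13; it closes on 2024-08-01.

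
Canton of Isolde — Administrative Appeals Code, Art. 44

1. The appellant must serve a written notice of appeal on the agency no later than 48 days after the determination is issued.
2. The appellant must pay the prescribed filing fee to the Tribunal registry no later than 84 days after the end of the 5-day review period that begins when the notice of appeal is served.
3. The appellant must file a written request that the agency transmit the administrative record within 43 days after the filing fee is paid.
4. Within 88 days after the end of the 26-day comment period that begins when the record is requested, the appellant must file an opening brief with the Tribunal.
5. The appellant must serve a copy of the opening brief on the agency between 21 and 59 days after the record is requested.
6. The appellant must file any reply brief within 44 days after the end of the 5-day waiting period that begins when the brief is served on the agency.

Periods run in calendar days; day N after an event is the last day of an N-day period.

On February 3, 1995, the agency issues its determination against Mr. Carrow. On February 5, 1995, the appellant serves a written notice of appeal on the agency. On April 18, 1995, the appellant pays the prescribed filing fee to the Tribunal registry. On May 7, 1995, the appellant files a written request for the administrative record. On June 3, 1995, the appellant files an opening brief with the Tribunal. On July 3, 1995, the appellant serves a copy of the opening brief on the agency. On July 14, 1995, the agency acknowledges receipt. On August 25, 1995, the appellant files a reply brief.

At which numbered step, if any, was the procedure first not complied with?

(1) due by February 3, 1995 + 48 days = March 23, 1995; completed February 5, 1995, before the deadline.
(2) due by February 10, 1995 + 84 days = May 5, 1995; completed April 18, 1995, before the deadline.
(3) due by April 18, 1995 + 43 days = May 31, 1995; May 7, 1995 is within that limit.
(4) due by June 2, 1995 + 88 days = August 29, 1995; done June 3, 1995 — timely.
(5) the permitted window runs from May 7, 1995 + 21 = May 28, 1995 to May 7, 1995 + 59 = July 5, 1995; July 3, 1995 falls inside that range.
(6) due by July 8, 1995 + 44 days = August 21, 1995; August 25, 1995 misses that deadline by 4 days.
The analysis stops there.

Step 6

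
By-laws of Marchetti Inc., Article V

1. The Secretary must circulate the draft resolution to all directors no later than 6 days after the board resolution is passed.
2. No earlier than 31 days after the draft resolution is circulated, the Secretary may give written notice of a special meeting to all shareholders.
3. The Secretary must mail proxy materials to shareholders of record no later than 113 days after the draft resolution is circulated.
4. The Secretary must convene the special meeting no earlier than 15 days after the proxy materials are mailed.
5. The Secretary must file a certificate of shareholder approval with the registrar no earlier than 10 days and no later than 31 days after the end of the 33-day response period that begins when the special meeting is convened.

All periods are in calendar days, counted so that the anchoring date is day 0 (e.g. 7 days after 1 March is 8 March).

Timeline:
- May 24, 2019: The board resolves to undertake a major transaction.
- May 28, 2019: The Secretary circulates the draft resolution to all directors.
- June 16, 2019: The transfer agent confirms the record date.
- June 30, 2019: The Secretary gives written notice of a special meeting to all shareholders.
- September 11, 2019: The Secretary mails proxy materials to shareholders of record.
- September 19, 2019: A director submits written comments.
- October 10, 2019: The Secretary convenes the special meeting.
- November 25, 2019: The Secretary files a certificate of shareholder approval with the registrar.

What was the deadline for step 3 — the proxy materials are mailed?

Step 3 runs from May 28, 2019, when the draft resolution is circulated. 113 days after May 28, 2019 is September 18, 2019.

September 18, 2019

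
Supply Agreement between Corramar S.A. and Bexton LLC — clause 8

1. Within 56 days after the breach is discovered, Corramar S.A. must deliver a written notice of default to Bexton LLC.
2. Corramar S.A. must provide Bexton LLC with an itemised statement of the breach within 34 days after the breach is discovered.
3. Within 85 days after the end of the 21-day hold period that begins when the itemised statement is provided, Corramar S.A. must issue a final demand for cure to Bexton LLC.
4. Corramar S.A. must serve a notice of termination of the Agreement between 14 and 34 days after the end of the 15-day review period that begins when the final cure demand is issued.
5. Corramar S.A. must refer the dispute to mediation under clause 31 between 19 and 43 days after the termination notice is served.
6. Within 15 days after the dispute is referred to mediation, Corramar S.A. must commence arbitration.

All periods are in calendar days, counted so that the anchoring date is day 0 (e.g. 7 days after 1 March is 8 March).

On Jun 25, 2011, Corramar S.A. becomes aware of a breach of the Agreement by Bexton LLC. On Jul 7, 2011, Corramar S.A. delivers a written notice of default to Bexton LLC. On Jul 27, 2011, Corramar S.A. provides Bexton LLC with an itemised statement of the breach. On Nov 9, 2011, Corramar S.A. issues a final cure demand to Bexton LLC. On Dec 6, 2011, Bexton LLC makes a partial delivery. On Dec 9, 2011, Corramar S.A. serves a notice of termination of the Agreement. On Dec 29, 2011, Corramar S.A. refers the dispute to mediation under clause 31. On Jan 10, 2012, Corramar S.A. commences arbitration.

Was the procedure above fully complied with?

Yes

Step 1: 56 days after Jun 25, 2011 (when the breach is discovered) is Aug 20, 2011; done Jul 7, 2011 — timely.
Step 2: 34 days after Jun 25, 2011 (when the breach is discovered) is Jul 29, 2011; done Jul 27, 2011 — timely.
Step 3: 85 days after Aug 17, 2011 (end of the 21-day hold period, which began when the itemised statement is provided on Jul 27, 2011) is Nov 10, 2011; done Nov 9, 2011 — timely.
Step 4: the window is 14–34 days after Nov 24, 2011 (end of the 15-day review period, which began when the final cure demand is issued on Nov 9, 2011), so Dec 8, 2011 through Dec 28, 2011; done Dec 9, 2011, which is between those dates.
Step 5: the window is 19–43 days after Dec 9, 2011 (when the termination notice is served), so Dec 28, 2011 through Jan 21, 2012; done Dec 29, 2011, which is between those dates.
Step 6: 15 days after Dec 29, 2011 (when the dispute is referred to mediation) is Jan 13, 2012; Jan 10, 2012 is within that limit.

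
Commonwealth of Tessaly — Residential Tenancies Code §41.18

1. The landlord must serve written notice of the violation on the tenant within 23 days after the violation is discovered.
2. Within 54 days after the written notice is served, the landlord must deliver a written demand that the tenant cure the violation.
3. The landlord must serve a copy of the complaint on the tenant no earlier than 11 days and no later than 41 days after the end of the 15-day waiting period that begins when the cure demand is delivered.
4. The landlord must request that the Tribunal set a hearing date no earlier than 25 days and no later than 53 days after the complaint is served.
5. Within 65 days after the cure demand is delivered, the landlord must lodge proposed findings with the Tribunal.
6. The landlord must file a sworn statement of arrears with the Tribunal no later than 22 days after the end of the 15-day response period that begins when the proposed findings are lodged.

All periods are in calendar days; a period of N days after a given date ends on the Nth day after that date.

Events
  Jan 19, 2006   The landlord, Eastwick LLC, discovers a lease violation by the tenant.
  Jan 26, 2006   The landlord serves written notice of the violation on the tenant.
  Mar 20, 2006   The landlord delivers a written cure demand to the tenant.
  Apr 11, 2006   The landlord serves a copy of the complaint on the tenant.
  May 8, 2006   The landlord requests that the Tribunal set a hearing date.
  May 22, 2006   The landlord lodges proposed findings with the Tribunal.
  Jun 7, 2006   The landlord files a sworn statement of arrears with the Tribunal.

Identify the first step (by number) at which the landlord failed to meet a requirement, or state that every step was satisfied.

(1) due by Jan 19, 2006 + 23 days = Feb 11, 2006; Jan 26, 2006 is within that limit.
(2) due by Jan 26, 2006 + 54 days = Mar 21, 2006; Mar 20, 2006 is within that limit.
(3) the permitted window runs from Apr 4, 2006 + 11 = Apr 15, 2006 to Apr 4, 2006 + 41 = May 15, 2006; done Apr 11, 2006 — 4 days before the window opened.
The procedure was therefore not followed at step 3.

Step 3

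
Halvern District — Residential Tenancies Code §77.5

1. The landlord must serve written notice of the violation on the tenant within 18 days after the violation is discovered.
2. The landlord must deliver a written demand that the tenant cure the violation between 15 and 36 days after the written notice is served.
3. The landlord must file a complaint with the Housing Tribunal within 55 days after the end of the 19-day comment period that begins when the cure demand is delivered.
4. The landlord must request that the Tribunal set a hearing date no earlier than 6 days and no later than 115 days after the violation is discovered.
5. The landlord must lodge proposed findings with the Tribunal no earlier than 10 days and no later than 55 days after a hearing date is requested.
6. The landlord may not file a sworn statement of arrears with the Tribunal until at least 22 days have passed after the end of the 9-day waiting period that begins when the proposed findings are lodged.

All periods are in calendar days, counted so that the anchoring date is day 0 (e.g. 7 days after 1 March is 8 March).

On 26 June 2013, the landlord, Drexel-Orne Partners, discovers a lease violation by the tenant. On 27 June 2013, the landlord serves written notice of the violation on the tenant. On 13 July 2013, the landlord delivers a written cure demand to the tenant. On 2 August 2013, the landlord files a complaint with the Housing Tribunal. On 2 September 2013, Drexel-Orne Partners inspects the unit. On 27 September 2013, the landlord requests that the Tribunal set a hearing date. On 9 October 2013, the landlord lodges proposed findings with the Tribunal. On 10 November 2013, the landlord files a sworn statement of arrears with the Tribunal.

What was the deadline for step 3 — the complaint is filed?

The cure demand is delivered on 13 July 2013; the 19-day comment period therefore ends 1 August 2013, and step 3 runs from that date. 55 days after 1 August 2013 is 25 September 2013.

25 September 2013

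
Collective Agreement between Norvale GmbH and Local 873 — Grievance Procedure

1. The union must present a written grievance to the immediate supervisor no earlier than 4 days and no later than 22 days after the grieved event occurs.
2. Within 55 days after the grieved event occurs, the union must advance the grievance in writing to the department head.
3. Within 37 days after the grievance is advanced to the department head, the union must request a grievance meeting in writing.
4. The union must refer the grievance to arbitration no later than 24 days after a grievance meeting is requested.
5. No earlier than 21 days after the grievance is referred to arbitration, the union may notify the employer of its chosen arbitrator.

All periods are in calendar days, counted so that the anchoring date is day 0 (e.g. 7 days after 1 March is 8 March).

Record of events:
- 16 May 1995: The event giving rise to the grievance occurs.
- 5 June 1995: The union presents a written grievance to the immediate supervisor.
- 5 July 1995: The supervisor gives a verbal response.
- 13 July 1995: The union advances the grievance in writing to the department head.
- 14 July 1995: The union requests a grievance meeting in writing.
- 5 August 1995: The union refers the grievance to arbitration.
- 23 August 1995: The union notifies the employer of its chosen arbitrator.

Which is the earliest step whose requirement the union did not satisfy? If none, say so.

Step 1: the window is 4–22 days after 16 May 1995 (when the grieved event occurs), so 20 May 1995 through 7 June 1995; 5 June 1995 falls inside that range.
Step 2: 55 days after 16 May 1995 (when the grieved event occurs) is 10 July 1995; done 13 July 1995 — 3 days late.

Step 2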